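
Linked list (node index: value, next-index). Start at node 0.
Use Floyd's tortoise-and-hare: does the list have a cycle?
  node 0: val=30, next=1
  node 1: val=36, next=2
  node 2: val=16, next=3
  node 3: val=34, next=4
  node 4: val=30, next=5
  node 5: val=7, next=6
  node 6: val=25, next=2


Floyd's tortoise (slow, +1) and hare (fast, +2):
  init: slow=0, fast=0
  step 1: slow=1, fast=2
  step 2: slow=2, fast=4
  step 3: slow=3, fast=6
  step 4: slow=4, fast=3
  step 5: slow=5, fast=5
  slow == fast at node 5: cycle detected

Cycle: yes


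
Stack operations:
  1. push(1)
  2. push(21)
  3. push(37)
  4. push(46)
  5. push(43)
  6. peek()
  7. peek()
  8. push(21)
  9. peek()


push(1) -> [1]
push(21) -> [1, 21]
push(37) -> [1, 21, 37]
push(46) -> [1, 21, 37, 46]
push(43) -> [1, 21, 37, 46, 43]
peek()->43
peek()->43
push(21) -> [1, 21, 37, 46, 43, 21]
peek()->21

Final stack: [1, 21, 37, 46, 43, 21]


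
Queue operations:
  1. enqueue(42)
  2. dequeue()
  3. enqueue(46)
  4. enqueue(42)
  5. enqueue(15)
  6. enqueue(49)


enqueue(42) -> [42]
dequeue()->42, []
enqueue(46) -> [46]
enqueue(42) -> [46, 42]
enqueue(15) -> [46, 42, 15]
enqueue(49) -> [46, 42, 15, 49]

Final queue: [46, 42, 15, 49]


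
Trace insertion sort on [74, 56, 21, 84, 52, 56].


Initial: [74, 56, 21, 84, 52, 56]
Insert 56: [56, 74, 21, 84, 52, 56]
Insert 21: [21, 56, 74, 84, 52, 56]
Insert 84: [21, 56, 74, 84, 52, 56]
Insert 52: [21, 52, 56, 74, 84, 56]
Insert 56: [21, 52, 56, 56, 74, 84]

Sorted: [21, 52, 56, 56, 74, 84]


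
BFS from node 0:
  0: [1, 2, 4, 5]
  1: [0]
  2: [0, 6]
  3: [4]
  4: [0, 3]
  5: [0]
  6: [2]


Visit 0, enqueue [1, 2, 4, 5]
Visit 1, enqueue []
Visit 2, enqueue [6]
Visit 4, enqueue [3]
Visit 5, enqueue []
Visit 6, enqueue []
Visit 3, enqueue []

BFS order: [0, 1, 2, 4, 5, 6, 3]


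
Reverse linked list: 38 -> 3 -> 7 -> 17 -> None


Step 1: curr=38, set curr.next=prev(None) | reversed so far: 38
Step 2: curr=3, set curr.next=prev(38) | reversed so far: 3 -> 38
Step 3: curr=7, set curr.next=prev(3) | reversed so far: 7 -> 3 -> 38
Step 4: curr=17, set curr.next=prev(7) | reversed so far: 17 -> 7 -> 3 -> 38

17 -> 7 -> 3 -> 38 -> None


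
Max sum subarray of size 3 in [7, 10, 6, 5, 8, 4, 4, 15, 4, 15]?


[0:3]: 23
[1:4]: 21
[2:5]: 19
[3:6]: 17
[4:7]: 16
[5:8]: 23
[6:9]: 23
[7:10]: 34

Max: 34 at [7:10]


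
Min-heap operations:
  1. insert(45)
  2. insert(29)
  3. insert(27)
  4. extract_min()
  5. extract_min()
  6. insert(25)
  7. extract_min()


insert(45) -> [45]
insert(29) -> [29, 45]
insert(27) -> [27, 45, 29]
extract_min()->27, [29, 45]
extract_min()->29, [45]
insert(25) -> [25, 45]
extract_min()->25, [45]

Final heap: [45]


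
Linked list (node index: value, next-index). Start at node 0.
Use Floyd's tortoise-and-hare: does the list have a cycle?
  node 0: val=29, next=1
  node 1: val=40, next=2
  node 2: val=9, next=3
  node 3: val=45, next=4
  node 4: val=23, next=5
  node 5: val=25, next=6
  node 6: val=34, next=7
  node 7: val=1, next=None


Floyd's tortoise (slow, +1) and hare (fast, +2):
  init: slow=0, fast=0
  step 1: slow=1, fast=2
  step 2: slow=2, fast=4
  step 3: slow=3, fast=6
  step 4: fast 6->7->None, no cycle

Cycle: no


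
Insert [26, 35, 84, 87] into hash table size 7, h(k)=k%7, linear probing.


Insert 26: h=5 -> slot 5
Insert 35: h=0 -> slot 0
Insert 84: h=0, 1 probes -> slot 1
Insert 87: h=3 -> slot 3

Table: [35, 84, None, 87, None, 26, None]


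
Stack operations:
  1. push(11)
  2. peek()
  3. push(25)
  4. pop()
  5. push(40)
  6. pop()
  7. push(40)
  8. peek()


push(11) -> [11]
peek()->11
push(25) -> [11, 25]
pop()->25, [11]
push(40) -> [11, 40]
pop()->40, [11]
push(40) -> [11, 40]
peek()->40

Final stack: [11, 40]


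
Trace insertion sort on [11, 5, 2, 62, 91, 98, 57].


Initial: [11, 5, 2, 62, 91, 98, 57]
Insert 5: [5, 11, 2, 62, 91, 98, 57]
Insert 2: [2, 5, 11, 62, 91, 98, 57]
Insert 62: [2, 5, 11, 62, 91, 98, 57]
Insert 91: [2, 5, 11, 62, 91, 98, 57]
Insert 98: [2, 5, 11, 62, 91, 98, 57]
Insert 57: [2, 5, 11, 57, 62, 91, 98]

Sorted: [2, 5, 11, 57, 62, 91, 98]


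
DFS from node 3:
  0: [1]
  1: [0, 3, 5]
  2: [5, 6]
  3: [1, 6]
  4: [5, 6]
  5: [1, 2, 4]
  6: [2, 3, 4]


Visit 3, push [6, 1]
Visit 1, push [5, 0]
Visit 0, push []
Visit 5, push [4, 2]
Visit 2, push [6]
Visit 6, push [4]
Visit 4, push []

DFS order: [3, 1, 0, 5, 2, 6, 4]


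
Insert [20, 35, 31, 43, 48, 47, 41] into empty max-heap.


Insert 20: [20]
Insert 35: [35, 20]
Insert 31: [35, 20, 31]
Insert 43: [43, 35, 31, 20]
Insert 48: [48, 43, 31, 20, 35]
Insert 47: [48, 43, 47, 20, 35, 31]
Insert 41: [48, 43, 47, 20, 35, 31, 41]

Final heap: [48, 43, 47, 20, 35, 31, 41]


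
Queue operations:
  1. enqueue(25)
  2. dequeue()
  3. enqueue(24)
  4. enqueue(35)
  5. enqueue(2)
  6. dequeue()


enqueue(25) -> [25]
dequeue()->25, []
enqueue(24) -> [24]
enqueue(35) -> [24, 35]
enqueue(2) -> [24, 35, 2]
dequeue()->24, [35, 2]

Final queue: [35, 2]


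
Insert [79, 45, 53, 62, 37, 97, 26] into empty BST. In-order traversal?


Insert 79: root
Insert 45: L from 79
Insert 53: L from 79 -> R from 45
Insert 62: L from 79 -> R from 45 -> R from 53
Insert 37: L from 79 -> L from 45
Insert 97: R from 79
Insert 26: L from 79 -> L from 45 -> L from 37

In-order: [26, 37, 45, 53, 62, 79, 97]


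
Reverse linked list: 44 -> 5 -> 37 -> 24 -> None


Step 1: curr=44, set curr.next=prev(None) | reversed so far: 44
Step 2: curr=5, set curr.next=prev(44) | reversed so far: 5 -> 44
Step 3: curr=37, set curr.next=prev(5) | reversed so far: 37 -> 5 -> 44
Step 4: curr=24, set curr.next=prev(37) | reversed so far: 24 -> 37 -> 5 -> 44

24 -> 37 -> 5 -> 44 -> None


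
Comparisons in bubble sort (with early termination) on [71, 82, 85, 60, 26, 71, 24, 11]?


Algorithm: bubble sort (with early termination)
Input: [71, 82, 85, 60, 26, 71, 24, 11]
Sorted: [11, 24, 26, 60, 71, 71, 82, 85]

28


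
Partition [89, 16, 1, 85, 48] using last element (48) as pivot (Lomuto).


Pivot: 48
  16 <= 48: swap -> [16, 89, 1, 85, 48]
  1 <= 48: swap -> [16, 1, 89, 85, 48]
Place pivot at 2: [16, 1, 48, 85, 89]

Partitioned: [16, 1, 48, 85, 89]


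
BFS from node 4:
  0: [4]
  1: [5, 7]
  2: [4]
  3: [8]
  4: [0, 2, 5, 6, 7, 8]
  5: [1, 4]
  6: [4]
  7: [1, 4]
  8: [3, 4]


Visit 4, enqueue [0, 2, 5, 6, 7, 8]
Visit 0, enqueue []
Visit 2, enqueue []
Visit 5, enqueue [1]
Visit 6, enqueue []
Visit 7, enqueue []
Visit 8, enqueue [3]
Visit 1, enqueue []
Visit 3, enqueue []

BFS order: [4, 0, 2, 5, 6, 7, 8, 1, 3]


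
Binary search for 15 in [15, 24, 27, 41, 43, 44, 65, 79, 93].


Step 1: lo=0, hi=8, mid=4, val=43
Step 2: lo=0, hi=3, mid=1, val=24
Step 3: lo=0, hi=0, mid=0, val=15

Found at index 0


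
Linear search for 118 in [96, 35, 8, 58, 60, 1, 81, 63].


i=0: 96!=118
i=1: 35!=118
i=2: 8!=118
i=3: 58!=118
i=4: 60!=118
i=5: 1!=118
i=6: 81!=118
i=7: 63!=118

Not found, 8 comps


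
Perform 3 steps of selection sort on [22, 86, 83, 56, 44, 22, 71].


Initial: [22, 86, 83, 56, 44, 22, 71]
Step 1: min=22 at 0
  Swap: [22, 86, 83, 56, 44, 22, 71]
Step 2: min=22 at 5
  Swap: [22, 22, 83, 56, 44, 86, 71]
Step 3: min=44 at 4
  Swap: [22, 22, 44, 56, 83, 86, 71]

After 3 steps: [22, 22, 44, 56, 83, 86, 71]


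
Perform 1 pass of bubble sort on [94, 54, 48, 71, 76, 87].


Initial: [94, 54, 48, 71, 76, 87]
Pass 1: [54, 48, 71, 76, 87, 94] (5 swaps)

After 1 pass: [54, 48, 71, 76, 87, 94]


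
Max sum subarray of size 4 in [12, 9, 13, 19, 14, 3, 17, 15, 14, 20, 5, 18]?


[0:4]: 53
[1:5]: 55
[2:6]: 49
[3:7]: 53
[4:8]: 49
[5:9]: 49
[6:10]: 66
[7:11]: 54
[8:12]: 57

Max: 66 at [6:10]


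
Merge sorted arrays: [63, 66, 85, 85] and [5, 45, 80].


Take 5 from B
Take 45 from B
Take 63 from A
Take 66 from A
Take 80 from B

Merged: [5, 45, 63, 66, 80, 85, 85]


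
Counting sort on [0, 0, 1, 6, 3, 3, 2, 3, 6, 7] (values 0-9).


Input: [0, 0, 1, 6, 3, 3, 2, 3, 6, 7]
Counts: [2, 1, 1, 3, 0, 0, 2, 1, 0, 0]

Sorted: [0, 0, 1, 2, 3, 3, 3, 6, 6, 7]


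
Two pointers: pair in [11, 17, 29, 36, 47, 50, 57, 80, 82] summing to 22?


lo=0(11)+hi=8(82)=93
lo=0(11)+hi=7(80)=91
lo=0(11)+hi=6(57)=68
lo=0(11)+hi=5(50)=61
lo=0(11)+hi=4(47)=58
lo=0(11)+hi=3(36)=47
lo=0(11)+hi=2(29)=40
lo=0(11)+hi=1(17)=28

No pair found


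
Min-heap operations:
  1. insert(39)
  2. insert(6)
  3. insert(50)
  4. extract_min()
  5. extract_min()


insert(39) -> [39]
insert(6) -> [6, 39]
insert(50) -> [6, 39, 50]
extract_min()->6, [39, 50]
extract_min()->39, [50]

Final heap: [50]


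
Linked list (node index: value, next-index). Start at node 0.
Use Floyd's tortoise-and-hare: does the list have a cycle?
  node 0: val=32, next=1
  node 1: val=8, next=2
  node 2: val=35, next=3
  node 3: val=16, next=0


Floyd's tortoise (slow, +1) and hare (fast, +2):
  init: slow=0, fast=0
  step 1: slow=1, fast=2
  step 2: slow=2, fast=0
  step 3: slow=3, fast=2
  step 4: slow=0, fast=0
  slow == fast at node 0: cycle detected

Cycle: yes


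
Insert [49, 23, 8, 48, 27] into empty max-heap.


Insert 49: [49]
Insert 23: [49, 23]
Insert 8: [49, 23, 8]
Insert 48: [49, 48, 8, 23]
Insert 27: [49, 48, 8, 23, 27]

Final heap: [49, 48, 8, 23, 27]


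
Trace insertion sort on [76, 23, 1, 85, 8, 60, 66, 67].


Initial: [76, 23, 1, 85, 8, 60, 66, 67]
Insert 23: [23, 76, 1, 85, 8, 60, 66, 67]
Insert 1: [1, 23, 76, 85, 8, 60, 66, 67]
Insert 85: [1, 23, 76, 85, 8, 60, 66, 67]
Insert 8: [1, 8, 23, 76, 85, 60, 66, 67]
Insert 60: [1, 8, 23, 60, 76, 85, 66, 67]
Insert 66: [1, 8, 23, 60, 66, 76, 85, 67]
Insert 67: [1, 8, 23, 60, 66, 67, 76, 85]

Sorted: [1, 8, 23, 60, 66, 67, 76, 85]


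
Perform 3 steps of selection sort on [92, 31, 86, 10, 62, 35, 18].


Initial: [92, 31, 86, 10, 62, 35, 18]
Step 1: min=10 at 3
  Swap: [10, 31, 86, 92, 62, 35, 18]
Step 2: min=18 at 6
  Swap: [10, 18, 86, 92, 62, 35, 31]
Step 3: min=31 at 6
  Swap: [10, 18, 31, 92, 62, 35, 86]

After 3 steps: [10, 18, 31, 92, 62, 35, 86]


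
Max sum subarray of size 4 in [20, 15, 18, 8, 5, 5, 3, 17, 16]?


[0:4]: 61
[1:5]: 46
[2:6]: 36
[3:7]: 21
[4:8]: 30
[5:9]: 41

Max: 61 at [0:4]


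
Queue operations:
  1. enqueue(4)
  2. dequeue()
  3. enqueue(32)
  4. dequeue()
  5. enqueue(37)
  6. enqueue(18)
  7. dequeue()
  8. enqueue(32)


enqueue(4) -> [4]
dequeue()->4, []
enqueue(32) -> [32]
dequeue()->32, []
enqueue(37) -> [37]
enqueue(18) -> [37, 18]
dequeue()->37, [18]
enqueue(32) -> [18, 32]

Final queue: [18, 32]


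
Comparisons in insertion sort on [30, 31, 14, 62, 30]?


Algorithm: insertion sort
Input: [30, 31, 14, 62, 30]
Sorted: [14, 30, 30, 31, 62]

7


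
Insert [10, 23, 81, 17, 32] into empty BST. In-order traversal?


Insert 10: root
Insert 23: R from 10
Insert 81: R from 10 -> R from 23
Insert 17: R from 10 -> L from 23
Insert 32: R from 10 -> R from 23 -> L from 81

In-order: [10, 17, 23, 32, 81]


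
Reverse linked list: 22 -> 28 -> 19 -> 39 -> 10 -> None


Step 1: curr=22, set curr.next=prev(None) | reversed so far: 22
Step 2: curr=28, set curr.next=prev(22) | reversed so far: 28 -> 22
Step 3: curr=19, set curr.next=prev(28) | reversed so far: 19 -> 28 -> 22
Step 4: curr=39, set curr.next=prev(19) | reversed so far: 39 -> 19 -> 28 -> 22
Step 5: curr=10, set curr.next=prev(39) | reversed so far: 10 -> 39 -> 19 -> 28 -> 22

10 -> 39 -> 19 -> 28 -> 22 -> None


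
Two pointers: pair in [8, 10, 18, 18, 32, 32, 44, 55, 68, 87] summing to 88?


lo=0(8)+hi=9(87)=95
lo=0(8)+hi=8(68)=76
lo=1(10)+hi=8(68)=78
lo=2(18)+hi=8(68)=86
lo=3(18)+hi=8(68)=86
lo=4(32)+hi=8(68)=100
lo=4(32)+hi=7(55)=87
lo=5(32)+hi=7(55)=87
lo=6(44)+hi=7(55)=99

No pair found


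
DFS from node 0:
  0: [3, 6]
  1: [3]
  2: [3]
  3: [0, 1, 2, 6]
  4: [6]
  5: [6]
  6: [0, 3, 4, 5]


Visit 0, push [6, 3]
Visit 3, push [6, 2, 1]
Visit 1, push []
Visit 2, push []
Visit 6, push [5, 4]
Visit 4, push []
Visit 5, push []

DFS order: [0, 3, 1, 2, 6, 4, 5]


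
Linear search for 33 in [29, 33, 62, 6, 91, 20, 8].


i=0: 29!=33
i=1: 33==33 found!

Found at 1, 2 comps


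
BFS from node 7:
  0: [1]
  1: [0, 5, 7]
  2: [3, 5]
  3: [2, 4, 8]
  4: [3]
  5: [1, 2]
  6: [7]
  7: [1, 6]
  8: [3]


Visit 7, enqueue [1, 6]
Visit 1, enqueue [0, 5]
Visit 6, enqueue []
Visit 0, enqueue []
Visit 5, enqueue [2]
Visit 2, enqueue [3]
Visit 3, enqueue [4, 8]
Visit 4, enqueue []
Visit 8, enqueue []

BFS order: [7, 1, 6, 0, 5, 2, 3, 4, 8]


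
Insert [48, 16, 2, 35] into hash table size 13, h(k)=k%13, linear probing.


Insert 48: h=9 -> slot 9
Insert 16: h=3 -> slot 3
Insert 2: h=2 -> slot 2
Insert 35: h=9, 1 probes -> slot 10

Table: [None, None, 2, 16, None, None, None, None, None, 48, 35, None, None]


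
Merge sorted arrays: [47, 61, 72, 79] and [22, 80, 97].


Take 22 from B
Take 47 from A
Take 61 from A
Take 72 from A
Take 79 from A

Merged: [22, 47, 61, 72, 79, 80, 97]


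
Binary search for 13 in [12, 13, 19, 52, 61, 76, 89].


Step 1: lo=0, hi=6, mid=3, val=52
Step 2: lo=0, hi=2, mid=1, val=13

Found at index 1


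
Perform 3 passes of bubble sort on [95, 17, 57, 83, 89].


Initial: [95, 17, 57, 83, 89]
Pass 1: [17, 57, 83, 89, 95] (4 swaps)
Pass 2: [17, 57, 83, 89, 95] (0 swaps)
Pass 3: [17, 57, 83, 89, 95] (0 swaps)

After 3 passes: [17, 57, 83, 89, 95]


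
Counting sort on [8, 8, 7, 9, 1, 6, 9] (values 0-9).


Input: [8, 8, 7, 9, 1, 6, 9]
Counts: [0, 1, 0, 0, 0, 0, 1, 1, 2, 2]

Sorted: [1, 6, 7, 8, 8, 9, 9]


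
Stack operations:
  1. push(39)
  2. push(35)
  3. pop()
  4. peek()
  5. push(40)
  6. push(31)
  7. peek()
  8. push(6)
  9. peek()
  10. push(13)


push(39) -> [39]
push(35) -> [39, 35]
pop()->35, [39]
peek()->39
push(40) -> [39, 40]
push(31) -> [39, 40, 31]
peek()->31
push(6) -> [39, 40, 31, 6]
peek()->6
push(13) -> [39, 40, 31, 6, 13]

Final stack: [39, 40, 31, 6, 13]


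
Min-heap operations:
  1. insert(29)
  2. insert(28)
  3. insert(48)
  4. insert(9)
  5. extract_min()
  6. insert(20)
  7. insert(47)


insert(29) -> [29]
insert(28) -> [28, 29]
insert(48) -> [28, 29, 48]
insert(9) -> [9, 28, 48, 29]
extract_min()->9, [28, 29, 48]
insert(20) -> [20, 28, 48, 29]
insert(47) -> [20, 28, 48, 29, 47]

Final heap: [20, 28, 48, 29, 47]


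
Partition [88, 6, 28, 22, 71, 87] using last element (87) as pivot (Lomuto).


Pivot: 87
  6 <= 87: swap -> [6, 88, 28, 22, 71, 87]
  28 <= 87: swap -> [6, 28, 88, 22, 71, 87]
  22 <= 87: swap -> [6, 28, 22, 88, 71, 87]
  71 <= 87: swap -> [6, 28, 22, 71, 88, 87]
Place pivot at 4: [6, 28, 22, 71, 87, 88]

Partitioned: [6, 28, 22, 71, 87, 88]


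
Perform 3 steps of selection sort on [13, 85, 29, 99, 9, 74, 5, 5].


Initial: [13, 85, 29, 99, 9, 74, 5, 5]
Step 1: min=5 at 6
  Swap: [5, 85, 29, 99, 9, 74, 13, 5]
Step 2: min=5 at 7
  Swap: [5, 5, 29, 99, 9, 74, 13, 85]
Step 3: min=9 at 4
  Swap: [5, 5, 9, 99, 29, 74, 13, 85]

After 3 steps: [5, 5, 9, 99, 29, 74, 13, 85]


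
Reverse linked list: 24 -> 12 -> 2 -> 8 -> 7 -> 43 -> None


Step 1: curr=24, set curr.next=prev(None) | reversed so far: 24
Step 2: curr=12, set curr.next=prev(24) | reversed so far: 12 -> 24
Step 3: curr=2, set curr.next=prev(12) | reversed so far: 2 -> 12 -> 24
Step 4: curr=8, set curr.next=prev(2) | reversed so far: 8 -> 2 -> 12 -> 24
Step 5: curr=7, set curr.next=prev(8) | reversed so far: 7 -> 8 -> 2 -> 12 -> 24
Step 6: curr=43, set curr.next=prev(7) | reversed so far: 43 -> 7 -> 8 -> 2 -> 12 -> 24

43 -> 7 -> 8 -> 2 -> 12 -> 24 -> None


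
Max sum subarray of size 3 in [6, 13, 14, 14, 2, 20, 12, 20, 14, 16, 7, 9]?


[0:3]: 33
[1:4]: 41
[2:5]: 30
[3:6]: 36
[4:7]: 34
[5:8]: 52
[6:9]: 46
[7:10]: 50
[8:11]: 37
[9:12]: 32

Max: 52 at [5:8]


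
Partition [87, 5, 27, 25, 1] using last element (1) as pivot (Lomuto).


Pivot: 1
Place pivot at 0: [1, 5, 27, 25, 87]

Partitioned: [1, 5, 27, 25, 87]


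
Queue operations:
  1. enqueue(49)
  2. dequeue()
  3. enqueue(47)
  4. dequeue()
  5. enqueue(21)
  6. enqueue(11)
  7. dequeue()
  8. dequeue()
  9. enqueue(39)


enqueue(49) -> [49]
dequeue()->49, []
enqueue(47) -> [47]
dequeue()->47, []
enqueue(21) -> [21]
enqueue(11) -> [21, 11]
dequeue()->21, [11]
dequeue()->11, []
enqueue(39) -> [39]

Final queue: [39]


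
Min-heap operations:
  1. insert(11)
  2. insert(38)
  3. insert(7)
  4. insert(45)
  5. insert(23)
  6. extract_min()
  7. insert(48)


insert(11) -> [11]
insert(38) -> [11, 38]
insert(7) -> [7, 38, 11]
insert(45) -> [7, 38, 11, 45]
insert(23) -> [7, 23, 11, 45, 38]
extract_min()->7, [11, 23, 38, 45]
insert(48) -> [11, 23, 38, 45, 48]

Final heap: [11, 23, 38, 45, 48]


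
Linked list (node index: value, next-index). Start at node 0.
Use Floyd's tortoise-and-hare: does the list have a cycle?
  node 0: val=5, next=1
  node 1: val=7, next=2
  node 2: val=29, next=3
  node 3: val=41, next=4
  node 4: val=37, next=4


Floyd's tortoise (slow, +1) and hare (fast, +2):
  init: slow=0, fast=0
  step 1: slow=1, fast=2
  step 2: slow=2, fast=4
  step 3: slow=3, fast=4
  step 4: slow=4, fast=4
  slow == fast at node 4: cycle detected

Cycle: yes


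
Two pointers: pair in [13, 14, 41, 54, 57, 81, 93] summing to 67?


lo=0(13)+hi=6(93)=106
lo=0(13)+hi=5(81)=94
lo=0(13)+hi=4(57)=70
lo=0(13)+hi=3(54)=67

Yes: 13+54=67


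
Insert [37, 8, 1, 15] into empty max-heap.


Insert 37: [37]
Insert 8: [37, 8]
Insert 1: [37, 8, 1]
Insert 15: [37, 15, 1, 8]

Final heap: [37, 15, 1, 8]


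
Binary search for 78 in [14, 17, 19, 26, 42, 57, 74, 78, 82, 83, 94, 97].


Step 1: lo=0, hi=11, mid=5, val=57
Step 2: lo=6, hi=11, mid=8, val=82
Step 3: lo=6, hi=7, mid=6, val=74
Step 4: lo=7, hi=7, mid=7, val=78

Found at index 7


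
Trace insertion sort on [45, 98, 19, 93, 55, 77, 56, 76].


Initial: [45, 98, 19, 93, 55, 77, 56, 76]
Insert 98: [45, 98, 19, 93, 55, 77, 56, 76]
Insert 19: [19, 45, 98, 93, 55, 77, 56, 76]
Insert 93: [19, 45, 93, 98, 55, 77, 56, 76]
Insert 55: [19, 45, 55, 93, 98, 77, 56, 76]
Insert 77: [19, 45, 55, 77, 93, 98, 56, 76]
Insert 56: [19, 45, 55, 56, 77, 93, 98, 76]
Insert 76: [19, 45, 55, 56, 76, 77, 93, 98]

Sorted: [19, 45, 55, 56, 76, 77, 93, 98]


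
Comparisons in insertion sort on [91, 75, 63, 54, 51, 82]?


Algorithm: insertion sort
Input: [91, 75, 63, 54, 51, 82]
Sorted: [51, 54, 63, 75, 82, 91]

12


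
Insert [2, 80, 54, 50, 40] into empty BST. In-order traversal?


Insert 2: root
Insert 80: R from 2
Insert 54: R from 2 -> L from 80
Insert 50: R from 2 -> L from 80 -> L from 54
Insert 40: R from 2 -> L from 80 -> L from 54 -> L from 50

In-order: [2, 40, 50, 54, 80]


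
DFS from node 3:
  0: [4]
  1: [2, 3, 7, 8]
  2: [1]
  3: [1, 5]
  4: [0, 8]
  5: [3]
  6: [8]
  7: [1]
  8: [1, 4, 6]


Visit 3, push [5, 1]
Visit 1, push [8, 7, 2]
Visit 2, push []
Visit 7, push []
Visit 8, push [6, 4]
Visit 4, push [0]
Visit 0, push []
Visit 6, push []
Visit 5, push []

DFS order: [3, 1, 2, 7, 8, 4, 0, 6, 5]


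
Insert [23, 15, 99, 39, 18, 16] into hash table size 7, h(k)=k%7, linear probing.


Insert 23: h=2 -> slot 2
Insert 15: h=1 -> slot 1
Insert 99: h=1, 2 probes -> slot 3
Insert 39: h=4 -> slot 4
Insert 18: h=4, 1 probes -> slot 5
Insert 16: h=2, 4 probes -> slot 6

Table: [None, 15, 23, 99, 39, 18, 16]


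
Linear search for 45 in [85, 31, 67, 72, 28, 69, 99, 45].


i=0: 85!=45
i=1: 31!=45
i=2: 67!=45
i=3: 72!=45
i=4: 28!=45
i=5: 69!=45
i=6: 99!=45
i=7: 45==45 found!

Found at 7, 8 comps


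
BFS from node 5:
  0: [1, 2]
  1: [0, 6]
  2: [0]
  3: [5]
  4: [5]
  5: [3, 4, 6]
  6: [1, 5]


Visit 5, enqueue [3, 4, 6]
Visit 3, enqueue []
Visit 4, enqueue []
Visit 6, enqueue [1]
Visit 1, enqueue [0]
Visit 0, enqueue [2]
Visit 2, enqueue []

BFS order: [5, 3, 4, 6, 1, 0, 2]


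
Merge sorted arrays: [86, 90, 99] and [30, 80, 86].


Take 30 from B
Take 80 from B
Take 86 from A
Take 86 from B

Merged: [30, 80, 86, 86, 90, 99]


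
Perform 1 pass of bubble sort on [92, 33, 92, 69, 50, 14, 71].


Initial: [92, 33, 92, 69, 50, 14, 71]
Pass 1: [33, 92, 69, 50, 14, 71, 92] (5 swaps)

After 1 pass: [33, 92, 69, 50, 14, 71, 92]


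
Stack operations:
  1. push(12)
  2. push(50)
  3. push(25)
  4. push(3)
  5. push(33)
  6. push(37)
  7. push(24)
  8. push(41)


push(12) -> [12]
push(50) -> [12, 50]
push(25) -> [12, 50, 25]
push(3) -> [12, 50, 25, 3]
push(33) -> [12, 50, 25, 3, 33]
push(37) -> [12, 50, 25, 3, 33, 37]
push(24) -> [12, 50, 25, 3, 33, 37, 24]
push(41) -> [12, 50, 25, 3, 33, 37, 24, 41]

Final stack: [12, 50, 25, 3, 33, 37, 24, 41]


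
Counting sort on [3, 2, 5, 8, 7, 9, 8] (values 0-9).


Input: [3, 2, 5, 8, 7, 9, 8]
Counts: [0, 0, 1, 1, 0, 1, 0, 1, 2, 1]

Sorted: [2, 3, 5, 7, 8, 8, 9]


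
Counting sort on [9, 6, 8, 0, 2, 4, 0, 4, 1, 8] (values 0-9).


Input: [9, 6, 8, 0, 2, 4, 0, 4, 1, 8]
Counts: [2, 1, 1, 0, 2, 0, 1, 0, 2, 1]

Sorted: [0, 0, 1, 2, 4, 4, 6, 8, 8, 9]


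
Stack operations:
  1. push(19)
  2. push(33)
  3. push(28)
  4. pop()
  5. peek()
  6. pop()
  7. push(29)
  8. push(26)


push(19) -> [19]
push(33) -> [19, 33]
push(28) -> [19, 33, 28]
pop()->28, [19, 33]
peek()->33
pop()->33, [19]
push(29) -> [19, 29]
push(26) -> [19, 29, 26]

Final stack: [19, 29, 26]


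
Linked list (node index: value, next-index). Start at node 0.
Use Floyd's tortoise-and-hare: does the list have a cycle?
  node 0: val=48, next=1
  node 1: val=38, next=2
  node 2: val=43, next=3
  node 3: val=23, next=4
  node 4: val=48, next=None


Floyd's tortoise (slow, +1) and hare (fast, +2):
  init: slow=0, fast=0
  step 1: slow=1, fast=2
  step 2: slow=2, fast=4
  step 3: fast -> None, no cycle

Cycle: no


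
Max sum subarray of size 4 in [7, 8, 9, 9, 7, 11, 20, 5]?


[0:4]: 33
[1:5]: 33
[2:6]: 36
[3:7]: 47
[4:8]: 43

Max: 47 at [3:7]


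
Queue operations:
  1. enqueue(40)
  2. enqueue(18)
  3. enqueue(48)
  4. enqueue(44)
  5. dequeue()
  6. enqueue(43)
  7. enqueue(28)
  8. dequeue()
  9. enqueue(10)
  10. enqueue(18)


enqueue(40) -> [40]
enqueue(18) -> [40, 18]
enqueue(48) -> [40, 18, 48]
enqueue(44) -> [40, 18, 48, 44]
dequeue()->40, [18, 48, 44]
enqueue(43) -> [18, 48, 44, 43]
enqueue(28) -> [18, 48, 44, 43, 28]
dequeue()->18, [48, 44, 43, 28]
enqueue(10) -> [48, 44, 43, 28, 10]
enqueue(18) -> [48, 44, 43, 28, 10, 18]

Final queue: [48, 44, 43, 28, 10, 18]


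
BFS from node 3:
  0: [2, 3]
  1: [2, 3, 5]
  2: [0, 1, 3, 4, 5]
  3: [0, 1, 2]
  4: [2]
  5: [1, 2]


Visit 3, enqueue [0, 1, 2]
Visit 0, enqueue []
Visit 1, enqueue [5]
Visit 2, enqueue [4]
Visit 5, enqueue []
Visit 4, enqueue []

BFS order: [3, 0, 1, 2, 5, 4]


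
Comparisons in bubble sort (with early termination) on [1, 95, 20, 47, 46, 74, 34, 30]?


Algorithm: bubble sort (with early termination)
Input: [1, 95, 20, 47, 46, 74, 34, 30]
Sorted: [1, 20, 30, 34, 46, 47, 74, 95]

27


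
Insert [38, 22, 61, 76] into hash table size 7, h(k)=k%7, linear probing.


Insert 38: h=3 -> slot 3
Insert 22: h=1 -> slot 1
Insert 61: h=5 -> slot 5
Insert 76: h=6 -> slot 6

Table: [None, 22, None, 38, None, 61, 76]


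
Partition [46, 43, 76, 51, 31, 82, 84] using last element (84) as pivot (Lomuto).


Pivot: 84
  46 <= 84: advance i (no swap)
  43 <= 84: advance i (no swap)
  76 <= 84: advance i (no swap)
  51 <= 84: advance i (no swap)
  31 <= 84: advance i (no swap)
  82 <= 84: advance i (no swap)
Place pivot at 6: [46, 43, 76, 51, 31, 82, 84]

Partitioned: [46, 43, 76, 51, 31, 82, 84]


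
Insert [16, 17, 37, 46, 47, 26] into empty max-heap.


Insert 16: [16]
Insert 17: [17, 16]
Insert 37: [37, 16, 17]
Insert 46: [46, 37, 17, 16]
Insert 47: [47, 46, 17, 16, 37]
Insert 26: [47, 46, 26, 16, 37, 17]

Final heap: [47, 46, 26, 16, 37, 17]


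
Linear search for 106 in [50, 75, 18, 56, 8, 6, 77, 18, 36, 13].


i=0: 50!=106
i=1: 75!=106
i=2: 18!=106
i=3: 56!=106
i=4: 8!=106
i=5: 6!=106
i=6: 77!=106
i=7: 18!=106
i=8: 36!=106
i=9: 13!=106

Not found, 10 comps


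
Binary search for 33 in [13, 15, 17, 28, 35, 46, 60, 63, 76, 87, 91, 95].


Step 1: lo=0, hi=11, mid=5, val=46
Step 2: lo=0, hi=4, mid=2, val=17
Step 3: lo=3, hi=4, mid=3, val=28
Step 4: lo=4, hi=4, mid=4, val=35

Not found


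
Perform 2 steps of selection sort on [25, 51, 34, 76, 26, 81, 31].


Initial: [25, 51, 34, 76, 26, 81, 31]
Step 1: min=25 at 0
  Swap: [25, 51, 34, 76, 26, 81, 31]
Step 2: min=26 at 4
  Swap: [25, 26, 34, 76, 51, 81, 31]

After 2 steps: [25, 26, 34, 76, 51, 81, 31]


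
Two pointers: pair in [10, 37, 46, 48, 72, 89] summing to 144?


lo=0(10)+hi=5(89)=99
lo=1(37)+hi=5(89)=126
lo=2(46)+hi=5(89)=135
lo=3(48)+hi=5(89)=137
lo=4(72)+hi=5(89)=161

No pair found


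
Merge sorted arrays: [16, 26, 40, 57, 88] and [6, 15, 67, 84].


Take 6 from B
Take 15 from B
Take 16 from A
Take 26 from A
Take 40 from A
Take 57 from A
Take 67 from B
Take 84 from B

Merged: [6, 15, 16, 26, 40, 57, 67, 84, 88]


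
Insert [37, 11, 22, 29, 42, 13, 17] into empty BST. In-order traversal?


Insert 37: root
Insert 11: L from 37
Insert 22: L from 37 -> R from 11
Insert 29: L from 37 -> R from 11 -> R from 22
Insert 42: R from 37
Insert 13: L from 37 -> R from 11 -> L from 22
Insert 17: L from 37 -> R from 11 -> L from 22 -> R from 13

In-order: [11, 13, 17, 22, 29, 37, 42]


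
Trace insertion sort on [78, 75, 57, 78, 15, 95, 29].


Initial: [78, 75, 57, 78, 15, 95, 29]
Insert 75: [75, 78, 57, 78, 15, 95, 29]
Insert 57: [57, 75, 78, 78, 15, 95, 29]
Insert 78: [57, 75, 78, 78, 15, 95, 29]
Insert 15: [15, 57, 75, 78, 78, 95, 29]
Insert 95: [15, 57, 75, 78, 78, 95, 29]
Insert 29: [15, 29, 57, 75, 78, 78, 95]

Sorted: [15, 29, 57, 75, 78, 78, 95]


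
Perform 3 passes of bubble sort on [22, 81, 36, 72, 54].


Initial: [22, 81, 36, 72, 54]
Pass 1: [22, 36, 72, 54, 81] (3 swaps)
Pass 2: [22, 36, 54, 72, 81] (1 swaps)
Pass 3: [22, 36, 54, 72, 81] (0 swaps)

After 3 passes: [22, 36, 54, 72, 81]


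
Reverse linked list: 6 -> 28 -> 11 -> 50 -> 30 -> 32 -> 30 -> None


Step 1: curr=6, set curr.next=prev(None) | reversed so far: 6
Step 2: curr=28, set curr.next=prev(6) | reversed so far: 28 -> 6
Step 3: curr=11, set curr.next=prev(28) | reversed so far: 11 -> 28 -> 6
Step 4: curr=50, set curr.next=prev(11) | reversed so far: 50 -> 11 -> 28 -> 6
Step 5: curr=30, set curr.next=prev(50) | reversed so far: 30 -> 50 -> 11 -> 28 -> 6
Step 6: curr=32, set curr.next=prev(30) | reversed so far: 32 -> 30 -> 50 -> 11 -> 28 -> 6
Step 7: curr=30, set curr.next=prev(32) | reversed so far: 30 -> 32 -> 30 -> 50 -> 11 -> 28 -> 6

30 -> 32 -> 30 -> 50 -> 11 -> 28 -> 6 -> None


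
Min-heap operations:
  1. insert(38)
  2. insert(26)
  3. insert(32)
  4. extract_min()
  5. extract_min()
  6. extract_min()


insert(38) -> [38]
insert(26) -> [26, 38]
insert(32) -> [26, 38, 32]
extract_min()->26, [32, 38]
extract_min()->32, [38]
extract_min()->38, []

Final heap: []


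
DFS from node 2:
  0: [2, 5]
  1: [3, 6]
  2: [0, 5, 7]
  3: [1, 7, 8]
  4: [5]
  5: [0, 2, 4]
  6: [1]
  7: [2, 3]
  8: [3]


Visit 2, push [7, 5, 0]
Visit 0, push [5]
Visit 5, push [4]
Visit 4, push []
Visit 7, push [3]
Visit 3, push [8, 1]
Visit 1, push [6]
Visit 6, push []
Visit 8, push []

DFS order: [2, 0, 5, 4, 7, 3, 1, 6, 8]


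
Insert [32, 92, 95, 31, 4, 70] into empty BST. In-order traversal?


Insert 32: root
Insert 92: R from 32
Insert 95: R from 32 -> R from 92
Insert 31: L from 32
Insert 4: L from 32 -> L from 31
Insert 70: R from 32 -> L from 92

In-order: [4, 31, 32, 70, 92, 95]


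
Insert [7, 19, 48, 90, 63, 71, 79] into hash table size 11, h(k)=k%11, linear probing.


Insert 7: h=7 -> slot 7
Insert 19: h=8 -> slot 8
Insert 48: h=4 -> slot 4
Insert 90: h=2 -> slot 2
Insert 63: h=8, 1 probes -> slot 9
Insert 71: h=5 -> slot 5
Insert 79: h=2, 1 probes -> slot 3

Table: [None, None, 90, 79, 48, 71, None, 7, 19, 63, None]


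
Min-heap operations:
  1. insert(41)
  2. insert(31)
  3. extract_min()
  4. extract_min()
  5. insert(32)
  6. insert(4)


insert(41) -> [41]
insert(31) -> [31, 41]
extract_min()->31, [41]
extract_min()->41, []
insert(32) -> [32]
insert(4) -> [4, 32]

Final heap: [4, 32]


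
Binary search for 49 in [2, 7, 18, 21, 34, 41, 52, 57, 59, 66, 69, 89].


Step 1: lo=0, hi=11, mid=5, val=41
Step 2: lo=6, hi=11, mid=8, val=59
Step 3: lo=6, hi=7, mid=6, val=52

Not found


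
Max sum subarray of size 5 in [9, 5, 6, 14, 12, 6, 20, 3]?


[0:5]: 46
[1:6]: 43
[2:7]: 58
[3:8]: 55

Max: 58 at [2:7]


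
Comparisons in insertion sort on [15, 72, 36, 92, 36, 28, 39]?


Algorithm: insertion sort
Input: [15, 72, 36, 92, 36, 28, 39]
Sorted: [15, 28, 36, 36, 39, 72, 92]

15


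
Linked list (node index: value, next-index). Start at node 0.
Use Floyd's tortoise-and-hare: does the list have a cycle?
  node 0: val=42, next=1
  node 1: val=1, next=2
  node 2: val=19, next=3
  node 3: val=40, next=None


Floyd's tortoise (slow, +1) and hare (fast, +2):
  init: slow=0, fast=0
  step 1: slow=1, fast=2
  step 2: fast 2->3->None, no cycle

Cycle: no


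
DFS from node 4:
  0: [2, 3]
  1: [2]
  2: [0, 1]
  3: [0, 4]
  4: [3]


Visit 4, push [3]
Visit 3, push [0]
Visit 0, push [2]
Visit 2, push [1]
Visit 1, push []

DFS order: [4, 3, 0, 2, 1]


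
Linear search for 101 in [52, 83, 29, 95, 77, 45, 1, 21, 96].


i=0: 52!=101
i=1: 83!=101
i=2: 29!=101
i=3: 95!=101
i=4: 77!=101
i=5: 45!=101
i=6: 1!=101
i=7: 21!=101
i=8: 96!=101

Not found, 9 comps


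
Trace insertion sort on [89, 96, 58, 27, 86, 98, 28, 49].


Initial: [89, 96, 58, 27, 86, 98, 28, 49]
Insert 96: [89, 96, 58, 27, 86, 98, 28, 49]
Insert 58: [58, 89, 96, 27, 86, 98, 28, 49]
Insert 27: [27, 58, 89, 96, 86, 98, 28, 49]
Insert 86: [27, 58, 86, 89, 96, 98, 28, 49]
Insert 98: [27, 58, 86, 89, 96, 98, 28, 49]
Insert 28: [27, 28, 58, 86, 89, 96, 98, 49]
Insert 49: [27, 28, 49, 58, 86, 89, 96, 98]

Sorted: [27, 28, 49, 58, 86, 89, 96, 98]


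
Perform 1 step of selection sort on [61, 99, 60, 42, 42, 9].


Initial: [61, 99, 60, 42, 42, 9]
Step 1: min=9 at 5
  Swap: [9, 99, 60, 42, 42, 61]

After 1 step: [9, 99, 60, 42, 42, 61]


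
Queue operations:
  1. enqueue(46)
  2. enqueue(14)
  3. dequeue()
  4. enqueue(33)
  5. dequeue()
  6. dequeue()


enqueue(46) -> [46]
enqueue(14) -> [46, 14]
dequeue()->46, [14]
enqueue(33) -> [14, 33]
dequeue()->14, [33]
dequeue()->33, []

Final queue: []


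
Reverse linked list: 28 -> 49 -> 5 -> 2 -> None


Step 1: curr=28, set curr.next=prev(None) | reversed so far: 28
Step 2: curr=49, set curr.next=prev(28) | reversed so far: 49 -> 28
Step 3: curr=5, set curr.next=prev(49) | reversed so far: 5 -> 49 -> 28
Step 4: curr=2, set curr.next=prev(5) | reversed so far: 2 -> 5 -> 49 -> 28

2 -> 5 -> 49 -> 28 -> None


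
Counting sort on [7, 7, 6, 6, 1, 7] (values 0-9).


Input: [7, 7, 6, 6, 1, 7]
Counts: [0, 1, 0, 0, 0, 0, 2, 3, 0, 0]

Sorted: [1, 6, 6, 7, 7, 7]


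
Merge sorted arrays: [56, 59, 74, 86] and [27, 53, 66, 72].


Take 27 from B
Take 53 from B
Take 56 from A
Take 59 from A
Take 66 from B
Take 72 from B

Merged: [27, 53, 56, 59, 66, 72, 74, 86]


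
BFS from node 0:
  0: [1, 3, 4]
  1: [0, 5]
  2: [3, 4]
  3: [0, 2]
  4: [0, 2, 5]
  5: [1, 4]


Visit 0, enqueue [1, 3, 4]
Visit 1, enqueue [5]
Visit 3, enqueue [2]
Visit 4, enqueue []
Visit 5, enqueue []
Visit 2, enqueue []

BFS order: [0, 1, 3, 4, 5, 2]


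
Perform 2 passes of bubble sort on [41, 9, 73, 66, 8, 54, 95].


Initial: [41, 9, 73, 66, 8, 54, 95]
Pass 1: [9, 41, 66, 8, 54, 73, 95] (4 swaps)
Pass 2: [9, 41, 8, 54, 66, 73, 95] (2 swaps)

After 2 passes: [9, 41, 8, 54, 66, 73, 95]


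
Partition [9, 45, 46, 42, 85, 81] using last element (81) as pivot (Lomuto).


Pivot: 81
  9 <= 81: advance i (no swap)
  45 <= 81: advance i (no swap)
  46 <= 81: advance i (no swap)
  42 <= 81: advance i (no swap)
Place pivot at 4: [9, 45, 46, 42, 81, 85]

Partitioned: [9, 45, 46, 42, 81, 85]


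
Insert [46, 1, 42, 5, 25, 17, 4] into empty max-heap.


Insert 46: [46]
Insert 1: [46, 1]
Insert 42: [46, 1, 42]
Insert 5: [46, 5, 42, 1]
Insert 25: [46, 25, 42, 1, 5]
Insert 17: [46, 25, 42, 1, 5, 17]
Insert 4: [46, 25, 42, 1, 5, 17, 4]

Final heap: [46, 25, 42, 1, 5, 17, 4]


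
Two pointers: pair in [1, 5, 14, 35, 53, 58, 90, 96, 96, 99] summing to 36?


lo=0(1)+hi=9(99)=100
lo=0(1)+hi=8(96)=97
lo=0(1)+hi=7(96)=97
lo=0(1)+hi=6(90)=91
lo=0(1)+hi=5(58)=59
lo=0(1)+hi=4(53)=54
lo=0(1)+hi=3(35)=36

Yes: 1+35=36


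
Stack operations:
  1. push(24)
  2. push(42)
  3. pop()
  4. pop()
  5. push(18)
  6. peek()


push(24) -> [24]
push(42) -> [24, 42]
pop()->42, [24]
pop()->24, []
push(18) -> [18]
peek()->18

Final stack: [18]


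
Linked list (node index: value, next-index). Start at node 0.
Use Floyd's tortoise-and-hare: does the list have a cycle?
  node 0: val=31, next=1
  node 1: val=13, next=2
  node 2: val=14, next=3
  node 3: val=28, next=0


Floyd's tortoise (slow, +1) and hare (fast, +2):
  init: slow=0, fast=0
  step 1: slow=1, fast=2
  step 2: slow=2, fast=0
  step 3: slow=3, fast=2
  step 4: slow=0, fast=0
  slow == fast at node 0: cycle detected

Cycle: yes


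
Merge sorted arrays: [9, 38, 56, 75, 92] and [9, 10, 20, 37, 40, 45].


Take 9 from A
Take 9 from B
Take 10 from B
Take 20 from B
Take 37 from B
Take 38 from A
Take 40 from B
Take 45 from B

Merged: [9, 9, 10, 20, 37, 38, 40, 45, 56, 75, 92]


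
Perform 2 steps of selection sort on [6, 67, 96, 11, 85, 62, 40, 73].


Initial: [6, 67, 96, 11, 85, 62, 40, 73]
Step 1: min=6 at 0
  Swap: [6, 67, 96, 11, 85, 62, 40, 73]
Step 2: min=11 at 3
  Swap: [6, 11, 96, 67, 85, 62, 40, 73]

After 2 steps: [6, 11, 96, 67, 85, 62, 40, 73]


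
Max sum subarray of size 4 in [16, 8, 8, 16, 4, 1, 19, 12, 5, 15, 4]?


[0:4]: 48
[1:5]: 36
[2:6]: 29
[3:7]: 40
[4:8]: 36
[5:9]: 37
[6:10]: 51
[7:11]: 36

Max: 51 at [6:10]


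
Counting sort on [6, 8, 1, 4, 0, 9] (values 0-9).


Input: [6, 8, 1, 4, 0, 9]
Counts: [1, 1, 0, 0, 1, 0, 1, 0, 1, 1]

Sorted: [0, 1, 4, 6, 8, 9]


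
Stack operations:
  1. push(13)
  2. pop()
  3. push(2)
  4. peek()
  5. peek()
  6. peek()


push(13) -> [13]
pop()->13, []
push(2) -> [2]
peek()->2
peek()->2
peek()->2

Final stack: [2]


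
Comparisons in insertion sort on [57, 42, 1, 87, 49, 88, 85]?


Algorithm: insertion sort
Input: [57, 42, 1, 87, 49, 88, 85]
Sorted: [1, 42, 49, 57, 85, 87, 88]

11


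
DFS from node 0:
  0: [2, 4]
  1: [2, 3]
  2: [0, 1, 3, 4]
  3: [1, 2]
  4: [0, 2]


Visit 0, push [4, 2]
Visit 2, push [4, 3, 1]
Visit 1, push [3]
Visit 3, push []
Visit 4, push []

DFS order: [0, 2, 1, 3, 4]


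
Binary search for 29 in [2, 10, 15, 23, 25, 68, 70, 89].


Step 1: lo=0, hi=7, mid=3, val=23
Step 2: lo=4, hi=7, mid=5, val=68
Step 3: lo=4, hi=4, mid=4, val=25

Not found


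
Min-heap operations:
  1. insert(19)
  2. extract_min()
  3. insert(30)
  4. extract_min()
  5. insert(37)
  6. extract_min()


insert(19) -> [19]
extract_min()->19, []
insert(30) -> [30]
extract_min()->30, []
insert(37) -> [37]
extract_min()->37, []

Final heap: []


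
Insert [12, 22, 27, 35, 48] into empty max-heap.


Insert 12: [12]
Insert 22: [22, 12]
Insert 27: [27, 12, 22]
Insert 35: [35, 27, 22, 12]
Insert 48: [48, 35, 22, 12, 27]

Final heap: [48, 35, 22, 12, 27]


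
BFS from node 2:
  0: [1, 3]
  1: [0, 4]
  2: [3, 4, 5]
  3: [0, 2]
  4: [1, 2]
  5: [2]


Visit 2, enqueue [3, 4, 5]
Visit 3, enqueue [0]
Visit 4, enqueue [1]
Visit 5, enqueue []
Visit 0, enqueue []
Visit 1, enqueue []

BFS order: [2, 3, 4, 5, 0, 1]


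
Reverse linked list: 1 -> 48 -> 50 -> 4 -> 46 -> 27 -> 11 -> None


Step 1: curr=1, set curr.next=prev(None) | reversed so far: 1
Step 2: curr=48, set curr.next=prev(1) | reversed so far: 48 -> 1
Step 3: curr=50, set curr.next=prev(48) | reversed so far: 50 -> 48 -> 1
Step 4: curr=4, set curr.next=prev(50) | reversed so far: 4 -> 50 -> 48 -> 1
Step 5: curr=46, set curr.next=prev(4) | reversed so far: 46 -> 4 -> 50 -> 48 -> 1
Step 6: curr=27, set curr.next=prev(46) | reversed so far: 27 -> 46 -> 4 -> 50 -> 48 -> 1
Step 7: curr=11, set curr.next=prev(27) | reversed so far: 11 -> 27 -> 46 -> 4 -> 50 -> 48 -> 1

11 -> 27 -> 46 -> 4 -> 50 -> 48 -> 1 -> None


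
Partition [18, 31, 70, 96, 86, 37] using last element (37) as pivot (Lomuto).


Pivot: 37
  18 <= 37: advance i (no swap)
  31 <= 37: advance i (no swap)
Place pivot at 2: [18, 31, 37, 96, 86, 70]

Partitioned: [18, 31, 37, 96, 86, 70]


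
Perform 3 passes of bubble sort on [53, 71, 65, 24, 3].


Initial: [53, 71, 65, 24, 3]
Pass 1: [53, 65, 24, 3, 71] (3 swaps)
Pass 2: [53, 24, 3, 65, 71] (2 swaps)
Pass 3: [24, 3, 53, 65, 71] (2 swaps)

After 3 passes: [24, 3, 53, 65, 71]


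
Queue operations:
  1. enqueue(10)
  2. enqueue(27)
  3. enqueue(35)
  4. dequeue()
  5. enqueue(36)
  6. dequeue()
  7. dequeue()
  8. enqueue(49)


enqueue(10) -> [10]
enqueue(27) -> [10, 27]
enqueue(35) -> [10, 27, 35]
dequeue()->10, [27, 35]
enqueue(36) -> [27, 35, 36]
dequeue()->27, [35, 36]
dequeue()->35, [36]
enqueue(49) -> [36, 49]

Final queue: [36, 49]


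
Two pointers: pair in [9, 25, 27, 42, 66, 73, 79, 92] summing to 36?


lo=0(9)+hi=7(92)=101
lo=0(9)+hi=6(79)=88
lo=0(9)+hi=5(73)=82
lo=0(9)+hi=4(66)=75
lo=0(9)+hi=3(42)=51
lo=0(9)+hi=2(27)=36

Yes: 9+27=36


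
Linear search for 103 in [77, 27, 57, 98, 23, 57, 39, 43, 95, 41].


i=0: 77!=103
i=1: 27!=103
i=2: 57!=103
i=3: 98!=103
i=4: 23!=103
i=5: 57!=103
i=6: 39!=103
i=7: 43!=103
i=8: 95!=103
i=9: 41!=103

Not found, 10 comps


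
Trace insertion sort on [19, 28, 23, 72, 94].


Initial: [19, 28, 23, 72, 94]
Insert 28: [19, 28, 23, 72, 94]
Insert 23: [19, 23, 28, 72, 94]
Insert 72: [19, 23, 28, 72, 94]
Insert 94: [19, 23, 28, 72, 94]

Sorted: [19, 23, 28, 72, 94]


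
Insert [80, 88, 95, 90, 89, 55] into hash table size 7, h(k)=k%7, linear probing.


Insert 80: h=3 -> slot 3
Insert 88: h=4 -> slot 4
Insert 95: h=4, 1 probes -> slot 5
Insert 90: h=6 -> slot 6
Insert 89: h=5, 2 probes -> slot 0
Insert 55: h=6, 2 probes -> slot 1

Table: [89, 55, None, 80, 88, 95, 90]


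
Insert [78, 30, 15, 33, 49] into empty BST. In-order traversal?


Insert 78: root
Insert 30: L from 78
Insert 15: L from 78 -> L from 30
Insert 33: L from 78 -> R from 30
Insert 49: L from 78 -> R from 30 -> R from 33

In-order: [15, 30, 33, 49, 78]


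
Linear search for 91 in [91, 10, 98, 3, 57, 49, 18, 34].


i=0: 91==91 found!

Found at 0, 1 comps


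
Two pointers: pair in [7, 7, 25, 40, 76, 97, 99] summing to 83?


lo=0(7)+hi=6(99)=106
lo=0(7)+hi=5(97)=104
lo=0(7)+hi=4(76)=83

Yes: 7+76=83


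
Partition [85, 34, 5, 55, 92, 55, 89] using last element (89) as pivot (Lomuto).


Pivot: 89
  85 <= 89: advance i (no swap)
  34 <= 89: advance i (no swap)
  5 <= 89: advance i (no swap)
  55 <= 89: advance i (no swap)
  55 <= 89: swap -> [85, 34, 5, 55, 55, 92, 89]
Place pivot at 5: [85, 34, 5, 55, 55, 89, 92]

Partitioned: [85, 34, 5, 55, 55, 89, 92]


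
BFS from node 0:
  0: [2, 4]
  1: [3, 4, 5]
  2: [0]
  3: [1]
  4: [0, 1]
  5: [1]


Visit 0, enqueue [2, 4]
Visit 2, enqueue []
Visit 4, enqueue [1]
Visit 1, enqueue [3, 5]
Visit 3, enqueue []
Visit 5, enqueue []

BFS order: [0, 2, 4, 1, 3, 5]


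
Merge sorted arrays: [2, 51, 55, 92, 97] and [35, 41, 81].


Take 2 from A
Take 35 from B
Take 41 from B
Take 51 from A
Take 55 from A
Take 81 from B

Merged: [2, 35, 41, 51, 55, 81, 92, 97]


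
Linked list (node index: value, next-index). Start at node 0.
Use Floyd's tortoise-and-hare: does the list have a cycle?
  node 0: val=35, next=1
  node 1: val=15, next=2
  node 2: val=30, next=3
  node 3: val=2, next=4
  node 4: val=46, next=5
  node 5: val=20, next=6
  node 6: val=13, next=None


Floyd's tortoise (slow, +1) and hare (fast, +2):
  init: slow=0, fast=0
  step 1: slow=1, fast=2
  step 2: slow=2, fast=4
  step 3: slow=3, fast=6
  step 4: fast -> None, no cycle

Cycle: no
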